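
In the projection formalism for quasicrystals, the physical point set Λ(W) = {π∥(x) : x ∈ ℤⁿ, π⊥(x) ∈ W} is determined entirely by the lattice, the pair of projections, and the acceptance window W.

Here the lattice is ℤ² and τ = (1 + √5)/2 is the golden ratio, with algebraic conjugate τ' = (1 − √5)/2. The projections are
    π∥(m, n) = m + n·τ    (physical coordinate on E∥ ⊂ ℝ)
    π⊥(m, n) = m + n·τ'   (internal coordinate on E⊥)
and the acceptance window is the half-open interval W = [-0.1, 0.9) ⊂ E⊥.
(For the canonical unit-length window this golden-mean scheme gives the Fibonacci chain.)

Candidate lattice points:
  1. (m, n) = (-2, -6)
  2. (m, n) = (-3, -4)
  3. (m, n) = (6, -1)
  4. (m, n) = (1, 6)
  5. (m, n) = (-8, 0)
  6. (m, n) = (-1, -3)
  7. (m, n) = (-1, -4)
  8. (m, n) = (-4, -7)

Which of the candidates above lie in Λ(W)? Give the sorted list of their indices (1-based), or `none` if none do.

6, 8

Compute τ' = (1−√5)/2 = -0.6180, so π⊥(m,n) = m -0.6180·n.
[1] lift (-2,-6): star map gives 1.7082; window check -0.1 ≤ 1.7082 < 0.9 is false → out
[2] lift (-3,-4): star map gives -0.5279; window check -0.1 ≤ -0.5279 < 0.9 is false → out
[3] lift (6,-1): star map gives 6.6180; window check -0.1 ≤ 6.6180 < 0.9 is false → out
[4] lift (1,6): star map gives -2.7082; window check -0.1 ≤ -2.7082 < 0.9 is false → out
[5] lift (-8,0): star map gives -8.0000; window check -0.1 ≤ -8.0000 < 0.9 is false → out
[6] lift (-1,-3): star map gives 0.8541; window check -0.1 ≤ 0.8541 < 0.9 is true → IN Λ
[7] lift (-1,-4): star map gives 1.4721; window check -0.1 ≤ 1.4721 < 0.9 is false → out
[8] lift (-4,-7): star map gives 0.3262; window check -0.1 ≤ 0.3262 < 0.9 is true → IN Λ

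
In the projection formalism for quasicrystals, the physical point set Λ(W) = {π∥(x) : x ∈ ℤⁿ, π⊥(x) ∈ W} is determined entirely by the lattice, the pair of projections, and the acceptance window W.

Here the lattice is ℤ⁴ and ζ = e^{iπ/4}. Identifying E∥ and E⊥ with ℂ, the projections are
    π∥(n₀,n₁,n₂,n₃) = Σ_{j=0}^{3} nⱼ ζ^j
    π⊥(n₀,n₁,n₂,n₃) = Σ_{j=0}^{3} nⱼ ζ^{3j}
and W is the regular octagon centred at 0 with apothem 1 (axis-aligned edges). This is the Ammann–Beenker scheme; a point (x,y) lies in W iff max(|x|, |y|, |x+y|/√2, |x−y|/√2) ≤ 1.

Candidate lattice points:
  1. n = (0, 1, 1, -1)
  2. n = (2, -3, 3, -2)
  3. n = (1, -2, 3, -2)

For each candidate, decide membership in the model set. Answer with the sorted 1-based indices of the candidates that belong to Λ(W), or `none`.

π⊥(n) = n₀ + n₁ζ³ + n₂ζ⁶ + n₃ζ⁹ where ζ = e^{iπ/4}.
candidate 1: n = (0, 1, 1, -1) → π⊥ ≈ (-1.4142, -1.0000); max(|x|,|y|,|x±y|/√2) = 1.7071 > 1 ⇒ ∉ W
candidate 2: n = (2, -3, 3, -2) → π⊥ ≈ (+2.7071, -6.5355); max(|x|,|y|,|x±y|/√2) = 6.5355 > 1 ⇒ ∉ W
candidate 3: n = (1, -2, 3, -2) → π⊥ ≈ (+1.0000, -5.8284); max(|x|,|y|,|x±y|/√2) = 5.8284 > 1 ⇒ ∉ W

none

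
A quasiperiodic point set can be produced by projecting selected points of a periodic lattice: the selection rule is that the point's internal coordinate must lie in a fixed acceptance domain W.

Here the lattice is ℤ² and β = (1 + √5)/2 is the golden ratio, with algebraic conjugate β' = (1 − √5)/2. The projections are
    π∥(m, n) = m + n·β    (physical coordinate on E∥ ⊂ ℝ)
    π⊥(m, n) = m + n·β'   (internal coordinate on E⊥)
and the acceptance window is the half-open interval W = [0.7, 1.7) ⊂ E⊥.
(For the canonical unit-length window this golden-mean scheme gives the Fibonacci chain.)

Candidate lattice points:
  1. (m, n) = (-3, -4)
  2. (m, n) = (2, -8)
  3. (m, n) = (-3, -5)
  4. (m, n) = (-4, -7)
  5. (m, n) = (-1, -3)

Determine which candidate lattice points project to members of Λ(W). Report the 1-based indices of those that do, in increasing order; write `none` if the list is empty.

β' = (1−√5)/2 ≈ -0.618034.
[1] lift (-3,-4): star map gives -0.527864; window check 0.7 ≤ -0.527864 < 1.7 is false → out
[2] lift (2,-8): star map gives 6.944272; window check 0.7 ≤ 6.944272 < 1.7 is false → out
[3] lift (-3,-5): star map gives 0.090170; window check 0.7 ≤ 0.090170 < 1.7 is false → out
[4] lift (-4,-7): star map gives 0.326238; window check 0.7 ≤ 0.326238 < 1.7 is false → out
[5] lift (-1,-3): star map gives 0.854102; window check 0.7 ≤ 0.854102 < 1.7 is true → IN Λ

5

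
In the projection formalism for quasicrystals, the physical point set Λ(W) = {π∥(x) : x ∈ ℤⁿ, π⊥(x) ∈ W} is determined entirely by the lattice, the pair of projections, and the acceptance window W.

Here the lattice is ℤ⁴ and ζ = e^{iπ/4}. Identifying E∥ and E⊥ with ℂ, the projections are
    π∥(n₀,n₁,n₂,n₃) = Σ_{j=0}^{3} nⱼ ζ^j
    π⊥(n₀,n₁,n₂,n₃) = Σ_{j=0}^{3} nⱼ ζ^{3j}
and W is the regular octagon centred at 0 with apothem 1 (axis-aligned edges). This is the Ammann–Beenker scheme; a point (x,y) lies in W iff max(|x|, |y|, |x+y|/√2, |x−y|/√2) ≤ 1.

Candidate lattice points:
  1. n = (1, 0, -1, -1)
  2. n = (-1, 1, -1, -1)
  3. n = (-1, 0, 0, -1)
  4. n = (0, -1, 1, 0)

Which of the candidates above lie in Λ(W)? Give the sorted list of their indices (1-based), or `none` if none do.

1

With ζ = e^{iπ/4} the internal vectors are ζ^0,ζ^3,ζ^6,ζ^9.
#1 (1, 0, -1, -1): internal (0.29289, 0.29289); octagon support 0.41421 vs apothem 1 → ∈ W
#2 (-1, 1, -1, -1): internal (-2.41421, 1.00000); octagon support 2.41421 vs apothem 1 → ∉ W
#3 (-1, 0, 0, -1): internal (-1.70711, -0.70711); octagon support 1.70711 vs apothem 1 → ∉ W
#4 (0, -1, 1, 0): internal (0.70711, -1.70711); octagon support 1.70711 vs apothem 1 → ∉ W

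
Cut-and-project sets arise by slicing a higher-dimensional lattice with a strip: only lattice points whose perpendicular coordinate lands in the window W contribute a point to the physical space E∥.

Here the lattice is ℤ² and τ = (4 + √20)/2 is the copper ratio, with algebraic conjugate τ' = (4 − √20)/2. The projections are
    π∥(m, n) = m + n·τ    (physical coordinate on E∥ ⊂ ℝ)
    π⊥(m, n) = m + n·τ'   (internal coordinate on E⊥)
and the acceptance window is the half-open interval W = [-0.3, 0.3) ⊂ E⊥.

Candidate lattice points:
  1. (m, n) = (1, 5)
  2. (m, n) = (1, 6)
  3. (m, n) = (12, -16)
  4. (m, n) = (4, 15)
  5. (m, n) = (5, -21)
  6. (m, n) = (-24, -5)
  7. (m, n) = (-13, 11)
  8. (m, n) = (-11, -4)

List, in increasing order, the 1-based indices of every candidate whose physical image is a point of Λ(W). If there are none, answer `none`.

Numerically τ ≈ 4.23607 and τ' = −1/τ ≈ -0.23607.
[1] lift (1,5): star map gives -0.18034; window check -0.3 ≤ -0.18034 < 0.3 is true → IN Λ
[2] lift (1,6): star map gives -0.41641; window check -0.3 ≤ -0.41641 < 0.3 is false → out
[3] lift (12,-16): star map gives 15.77709; window check -0.3 ≤ 15.77709 < 0.3 is false → out
[4] lift (4,15): star map gives 0.45898; window check -0.3 ≤ 0.45898 < 0.3 is false → out
[5] lift (5,-21): star map gives 9.95743; window check -0.3 ≤ 9.95743 < 0.3 is false → out
[6] lift (-24,-5): star map gives -22.81966; window check -0.3 ≤ -22.81966 < 0.3 is false → out
[7] lift (-13,11): star map gives -15.59675; window check -0.3 ≤ -15.59675 < 0.3 is false → out
[8] lift (-11,-4): star map gives -10.05573; window check -0.3 ≤ -10.05573 < 0.3 is false → out

1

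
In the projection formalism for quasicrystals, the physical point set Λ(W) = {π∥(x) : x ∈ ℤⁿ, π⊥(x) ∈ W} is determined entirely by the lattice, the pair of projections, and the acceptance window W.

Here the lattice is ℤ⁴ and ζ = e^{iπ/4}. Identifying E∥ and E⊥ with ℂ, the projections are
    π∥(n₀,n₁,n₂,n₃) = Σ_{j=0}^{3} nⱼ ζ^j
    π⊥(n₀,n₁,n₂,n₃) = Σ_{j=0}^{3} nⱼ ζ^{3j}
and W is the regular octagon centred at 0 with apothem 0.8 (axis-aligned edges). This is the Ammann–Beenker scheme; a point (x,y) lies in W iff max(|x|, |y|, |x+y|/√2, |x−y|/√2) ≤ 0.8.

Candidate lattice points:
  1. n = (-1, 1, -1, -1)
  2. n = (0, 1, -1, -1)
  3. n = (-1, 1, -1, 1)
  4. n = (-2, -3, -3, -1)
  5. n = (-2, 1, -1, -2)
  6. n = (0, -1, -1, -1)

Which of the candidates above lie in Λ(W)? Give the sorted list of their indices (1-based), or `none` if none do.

4, 6

With ζ = e^{iπ/4} the internal vectors are ζ^0,ζ^3,ζ^6,ζ^9.
#1 (-1, 1, -1, -1): internal (-2.4142, 1.0000); octagon support 2.4142 vs apothem 0.8 → ∉ W
#2 (0, 1, -1, -1): internal (-1.4142, 1.0000); octagon support 1.7071 vs apothem 0.8 → ∉ W
#3 (-1, 1, -1, 1): internal (-1.0000, 2.4142); octagon support 2.4142 vs apothem 0.8 → ∉ W
#4 (-2, -3, -3, -1): internal (-0.5858, 0.1716); octagon support 0.5858 vs apothem 0.8 → ∈ W
#5 (-2, 1, -1, -2): internal (-4.1213, 0.2929); octagon support 4.1213 vs apothem 0.8 → ∉ W
#6 (0, -1, -1, -1): internal (0.0000, -0.4142); octagon support 0.4142 vs apothem 0.8 → ∈ W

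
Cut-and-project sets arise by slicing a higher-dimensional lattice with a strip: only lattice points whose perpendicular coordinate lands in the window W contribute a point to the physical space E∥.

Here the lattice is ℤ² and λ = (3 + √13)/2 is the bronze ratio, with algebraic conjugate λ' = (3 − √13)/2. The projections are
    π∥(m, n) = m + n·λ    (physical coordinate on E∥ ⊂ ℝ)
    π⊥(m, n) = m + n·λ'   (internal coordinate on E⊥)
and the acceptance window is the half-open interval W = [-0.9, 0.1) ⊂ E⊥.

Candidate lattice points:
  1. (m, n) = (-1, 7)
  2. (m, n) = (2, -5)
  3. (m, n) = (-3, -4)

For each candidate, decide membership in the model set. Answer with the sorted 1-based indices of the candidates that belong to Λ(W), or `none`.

none

Compute λ' = (3−√13)/2 = -0.302776, so π⊥(m,n) = m -0.302776·n.
#1 (-1,7): internal coord -1 + (7)·λ' = -3.119429; -3.119429 ∉ [-0.9, 0.1) → out
#2 (2,-5): internal coord 2 + (-5)·λ' = +3.513878; +3.513878 ∉ [-0.9, 0.1) → out
#3 (-3,-4): internal coord -3 + (-4)·λ' = -1.788897; -1.788897 ∉ [-0.9, 0.1) → out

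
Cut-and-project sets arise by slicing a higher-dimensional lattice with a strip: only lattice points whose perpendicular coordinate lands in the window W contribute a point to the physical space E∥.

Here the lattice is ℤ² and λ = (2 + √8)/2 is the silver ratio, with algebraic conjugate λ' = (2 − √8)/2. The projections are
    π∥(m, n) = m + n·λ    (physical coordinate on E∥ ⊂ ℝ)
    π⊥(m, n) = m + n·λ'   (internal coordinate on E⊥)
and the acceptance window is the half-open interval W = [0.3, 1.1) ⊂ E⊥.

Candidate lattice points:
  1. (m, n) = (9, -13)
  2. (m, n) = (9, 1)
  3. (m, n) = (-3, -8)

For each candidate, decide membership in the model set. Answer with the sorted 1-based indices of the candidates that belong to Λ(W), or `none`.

λ' = (2−√8)/2 ≈ -0.4142.
#1 (9,-13): internal coord 9 + (-13)·λ' = +14.3848; +14.3848 ∉ [0.3, 1.1) → out
#2 (9,1): internal coord 9 + (1)·λ' = +8.5858; +8.5858 ∉ [0.3, 1.1) → out
#3 (-3,-8): internal coord -3 + (-8)·λ' = +0.3137; +0.3137 ∈ [0.3, 1.1) → IN Λ

3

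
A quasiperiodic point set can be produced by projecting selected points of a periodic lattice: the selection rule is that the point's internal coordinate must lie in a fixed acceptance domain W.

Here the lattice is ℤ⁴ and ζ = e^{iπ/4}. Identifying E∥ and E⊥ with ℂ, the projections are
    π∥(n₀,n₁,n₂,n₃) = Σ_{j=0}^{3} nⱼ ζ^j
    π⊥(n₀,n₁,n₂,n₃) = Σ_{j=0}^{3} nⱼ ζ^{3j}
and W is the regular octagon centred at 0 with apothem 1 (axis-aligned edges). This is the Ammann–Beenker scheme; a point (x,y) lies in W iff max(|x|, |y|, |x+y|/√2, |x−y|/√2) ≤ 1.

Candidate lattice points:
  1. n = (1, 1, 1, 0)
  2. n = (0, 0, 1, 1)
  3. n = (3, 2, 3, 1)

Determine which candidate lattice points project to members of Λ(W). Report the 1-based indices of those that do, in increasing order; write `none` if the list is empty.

π⊥(n) = n₀ + n₁ζ³ + n₂ζ⁶ + n₃ζ⁹ where ζ = e^{iπ/4}.
#1 (1, 1, 1, 0): internal (0.292893, -0.292893); octagon support 0.414214 vs apothem 1 → ∈ W
#2 (0, 0, 1, 1): internal (0.707107, -0.292893); octagon support 0.707107 vs apothem 1 → ∈ W
#3 (3, 2, 3, 1): internal (2.292893, -0.878680); octagon support 2.292893 vs apothem 1 → ∉ W

1, 2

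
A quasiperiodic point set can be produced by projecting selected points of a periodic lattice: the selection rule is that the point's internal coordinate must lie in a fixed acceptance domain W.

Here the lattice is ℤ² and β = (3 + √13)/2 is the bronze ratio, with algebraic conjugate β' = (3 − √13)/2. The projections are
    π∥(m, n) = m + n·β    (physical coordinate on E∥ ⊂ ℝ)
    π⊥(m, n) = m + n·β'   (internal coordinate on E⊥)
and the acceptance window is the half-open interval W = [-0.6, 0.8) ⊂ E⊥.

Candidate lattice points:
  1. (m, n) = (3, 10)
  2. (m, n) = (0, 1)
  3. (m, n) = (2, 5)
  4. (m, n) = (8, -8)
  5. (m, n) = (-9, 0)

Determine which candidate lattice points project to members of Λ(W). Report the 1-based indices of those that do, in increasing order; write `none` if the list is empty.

1, 2, 3

Compute β' = (3−√13)/2 = -0.30278, so π⊥(m,n) = m -0.30278·n.
[1] lift (3,10): star map gives -0.02776; window check -0.6 ≤ -0.02776 < 0.8 is true → IN Λ
[2] lift (0,1): star map gives -0.30278; window check -0.6 ≤ -0.30278 < 0.8 is true → IN Λ
[3] lift (2,5): star map gives 0.48612; window check -0.6 ≤ 0.48612 < 0.8 is true → IN Λ
[4] lift (8,-8): star map gives 10.42221; window check -0.6 ≤ 10.42221 < 0.8 is false → out
[5] lift (-9,0): star map gives -9.00000; window check -0.6 ≤ -9.00000 < 0.8 is false → out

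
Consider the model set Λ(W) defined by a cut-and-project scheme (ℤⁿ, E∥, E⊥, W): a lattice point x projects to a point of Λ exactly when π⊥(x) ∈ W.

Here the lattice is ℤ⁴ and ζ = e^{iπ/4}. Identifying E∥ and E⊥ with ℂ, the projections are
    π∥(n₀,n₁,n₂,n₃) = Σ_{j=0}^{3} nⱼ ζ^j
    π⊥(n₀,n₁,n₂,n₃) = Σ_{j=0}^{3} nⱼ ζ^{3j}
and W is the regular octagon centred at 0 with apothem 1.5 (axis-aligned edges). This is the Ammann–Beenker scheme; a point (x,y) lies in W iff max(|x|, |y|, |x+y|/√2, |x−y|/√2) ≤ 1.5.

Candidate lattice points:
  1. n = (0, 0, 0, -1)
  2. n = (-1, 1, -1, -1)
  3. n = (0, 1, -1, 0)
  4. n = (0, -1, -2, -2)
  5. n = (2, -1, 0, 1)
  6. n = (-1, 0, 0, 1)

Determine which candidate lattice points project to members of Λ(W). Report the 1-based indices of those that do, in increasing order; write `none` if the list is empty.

With ζ = e^{iπ/4} the internal vectors are ζ^0,ζ^3,ζ^6,ζ^9.
candidate 1: n = (0, 0, 0, -1) → π⊥ ≈ (-0.70711, -0.70711); max(|x|,|y|,|x±y|/√2) = 1.00000 ≤ 1.5 ⇒ ∈ W
candidate 2: n = (-1, 1, -1, -1) → π⊥ ≈ (-2.41421, +1.00000); max(|x|,|y|,|x±y|/√2) = 2.41421 > 1.5 ⇒ ∉ W
candidate 3: n = (0, 1, -1, 0) → π⊥ ≈ (-0.70711, +1.70711); max(|x|,|y|,|x±y|/√2) = 1.70711 > 1.5 ⇒ ∉ W
candidate 4: n = (0, -1, -2, -2) → π⊥ ≈ (-0.70711, -0.12132); max(|x|,|y|,|x±y|/√2) = 0.70711 ≤ 1.5 ⇒ ∈ W
candidate 5: n = (2, -1, 0, 1) → π⊥ ≈ (+3.41421, +0.00000); max(|x|,|y|,|x±y|/√2) = 3.41421 > 1.5 ⇒ ∉ W
candidate 6: n = (-1, 0, 0, 1) → π⊥ ≈ (-0.29289, +0.70711); max(|x|,|y|,|x±y|/√2) = 0.70711 ≤ 1.5 ⇒ ∈ W

1, 4, 6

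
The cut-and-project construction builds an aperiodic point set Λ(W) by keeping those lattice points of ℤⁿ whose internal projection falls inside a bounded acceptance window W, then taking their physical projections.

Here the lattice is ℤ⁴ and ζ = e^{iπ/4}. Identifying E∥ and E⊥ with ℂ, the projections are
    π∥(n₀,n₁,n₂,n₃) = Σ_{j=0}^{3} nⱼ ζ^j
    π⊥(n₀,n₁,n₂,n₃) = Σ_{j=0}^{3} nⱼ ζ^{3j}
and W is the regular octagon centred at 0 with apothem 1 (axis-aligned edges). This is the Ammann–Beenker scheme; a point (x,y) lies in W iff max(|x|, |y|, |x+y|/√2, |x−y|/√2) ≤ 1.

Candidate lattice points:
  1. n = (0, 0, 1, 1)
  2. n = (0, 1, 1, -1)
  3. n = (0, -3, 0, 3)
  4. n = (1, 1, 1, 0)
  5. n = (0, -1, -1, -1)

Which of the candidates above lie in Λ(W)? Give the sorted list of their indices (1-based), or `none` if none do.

1, 4, 5

Internal map: ζ^{3j} for j=0..3 gives (1,0), (−√2/2,√2/2), (0,−1), (√2/2,√2/2).
#1 (0, 0, 1, 1): internal (0.7071, -0.2929); octagon support 0.7071 vs apothem 1 → ∈ W
#2 (0, 1, 1, -1): internal (-1.4142, -1.0000); octagon support 1.7071 vs apothem 1 → ∉ W
#3 (0, -3, 0, 3): internal (4.2426, 0.0000); octagon support 4.2426 vs apothem 1 → ∉ W
#4 (1, 1, 1, 0): internal (0.2929, -0.2929); octagon support 0.4142 vs apothem 1 → ∈ W
#5 (0, -1, -1, -1): internal (0.0000, -0.4142); octagon support 0.4142 vs apothem 1 → ∈ W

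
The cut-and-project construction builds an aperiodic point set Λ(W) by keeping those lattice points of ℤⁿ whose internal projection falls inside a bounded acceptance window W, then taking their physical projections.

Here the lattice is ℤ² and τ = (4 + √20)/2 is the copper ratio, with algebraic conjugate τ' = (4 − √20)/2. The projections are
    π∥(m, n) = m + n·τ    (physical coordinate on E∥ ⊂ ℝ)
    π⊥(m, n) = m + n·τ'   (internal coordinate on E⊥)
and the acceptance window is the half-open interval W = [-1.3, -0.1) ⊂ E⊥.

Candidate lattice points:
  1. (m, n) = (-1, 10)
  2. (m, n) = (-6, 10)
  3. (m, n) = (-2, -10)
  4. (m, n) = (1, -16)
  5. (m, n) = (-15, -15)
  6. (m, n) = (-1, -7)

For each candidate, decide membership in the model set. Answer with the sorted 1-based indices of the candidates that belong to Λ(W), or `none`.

Numerically τ ≈ 4.23607 and τ' = −1/τ ≈ -0.23607.
[1] lift (-1,10): star map gives -3.36068; window check -1.3 ≤ -3.36068 < -0.1 is false → out
[2] lift (-6,10): star map gives -8.36068; window check -1.3 ≤ -8.36068 < -0.1 is false → out
[3] lift (-2,-10): star map gives 0.36068; window check -1.3 ≤ 0.36068 < -0.1 is false → out
[4] lift (1,-16): star map gives 4.77709; window check -1.3 ≤ 4.77709 < -0.1 is false → out
[5] lift (-15,-15): star map gives -11.45898; window check -1.3 ≤ -11.45898 < -0.1 is false → out
[6] lift (-1,-7): star map gives 0.65248; window check -1.3 ≤ 0.65248 < -0.1 is false → out

none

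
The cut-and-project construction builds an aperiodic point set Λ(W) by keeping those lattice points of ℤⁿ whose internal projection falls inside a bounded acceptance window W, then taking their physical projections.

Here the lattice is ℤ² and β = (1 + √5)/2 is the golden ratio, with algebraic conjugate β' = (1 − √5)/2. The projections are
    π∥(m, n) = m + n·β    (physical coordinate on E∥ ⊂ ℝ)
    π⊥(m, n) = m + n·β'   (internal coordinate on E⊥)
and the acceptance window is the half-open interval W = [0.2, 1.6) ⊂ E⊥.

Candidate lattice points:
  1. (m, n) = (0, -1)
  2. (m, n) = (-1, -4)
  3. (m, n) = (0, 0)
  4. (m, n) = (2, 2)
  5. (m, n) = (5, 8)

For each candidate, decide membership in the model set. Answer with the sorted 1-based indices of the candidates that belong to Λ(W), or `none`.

Numerically β ≈ 1.61803 and β' = −1/β ≈ -0.61803.
#1 (0,-1): internal coord 0 + (-1)·β' = +0.61803; +0.61803 ∈ [0.2, 1.6) → IN Λ
#2 (-1,-4): internal coord -1 + (-4)·β' = +1.47214; +1.47214 ∈ [0.2, 1.6) → IN Λ
#3 (0,0): internal coord 0 + (0)·β' = +0.00000; +0.00000 ∉ [0.2, 1.6) → out
#4 (2,2): internal coord 2 + (2)·β' = +0.76393; +0.76393 ∈ [0.2, 1.6) → IN Λ
#5 (5,8): internal coord 5 + (8)·β' = +0.05573; +0.05573 ∉ [0.2, 1.6) → out

1, 2, 4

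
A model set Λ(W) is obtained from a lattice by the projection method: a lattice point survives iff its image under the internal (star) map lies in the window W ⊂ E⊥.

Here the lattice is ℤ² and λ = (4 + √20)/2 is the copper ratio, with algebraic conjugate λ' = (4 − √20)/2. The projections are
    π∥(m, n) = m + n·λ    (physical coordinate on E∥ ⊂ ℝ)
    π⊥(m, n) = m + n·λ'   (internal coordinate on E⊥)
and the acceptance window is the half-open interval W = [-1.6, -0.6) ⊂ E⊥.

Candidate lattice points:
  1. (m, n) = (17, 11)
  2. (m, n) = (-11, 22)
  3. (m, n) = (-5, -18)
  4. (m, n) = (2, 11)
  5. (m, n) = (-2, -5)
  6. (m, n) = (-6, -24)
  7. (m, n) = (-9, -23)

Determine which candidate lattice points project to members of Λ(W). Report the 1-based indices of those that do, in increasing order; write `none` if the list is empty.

3, 5

λ' = (4−√20)/2 ≈ -0.2361.
#1 (17,11): internal coord 17 + (11)·λ' = +14.4033; +14.4033 ∉ [-1.6, -0.6) → out
#2 (-11,22): internal coord -11 + (22)·λ' = -16.1935; -16.1935 ∉ [-1.6, -0.6) → out
#3 (-5,-18): internal coord -5 + (-18)·λ' = -0.7508; -0.7508 ∈ [-1.6, -0.6) → IN Λ
#4 (2,11): internal coord 2 + (11)·λ' = -0.5967; -0.5967 ∉ [-1.6, -0.6) → out
#5 (-2,-5): internal coord -2 + (-5)·λ' = -0.8197; -0.8197 ∈ [-1.6, -0.6) → IN Λ
#6 (-6,-24): internal coord -6 + (-24)·λ' = -0.3344; -0.3344 ∉ [-1.6, -0.6) → out
#7 (-9,-23): internal coord -9 + (-23)·λ' = -3.5704; -3.5704 ∉ [-1.6, -0.6) → out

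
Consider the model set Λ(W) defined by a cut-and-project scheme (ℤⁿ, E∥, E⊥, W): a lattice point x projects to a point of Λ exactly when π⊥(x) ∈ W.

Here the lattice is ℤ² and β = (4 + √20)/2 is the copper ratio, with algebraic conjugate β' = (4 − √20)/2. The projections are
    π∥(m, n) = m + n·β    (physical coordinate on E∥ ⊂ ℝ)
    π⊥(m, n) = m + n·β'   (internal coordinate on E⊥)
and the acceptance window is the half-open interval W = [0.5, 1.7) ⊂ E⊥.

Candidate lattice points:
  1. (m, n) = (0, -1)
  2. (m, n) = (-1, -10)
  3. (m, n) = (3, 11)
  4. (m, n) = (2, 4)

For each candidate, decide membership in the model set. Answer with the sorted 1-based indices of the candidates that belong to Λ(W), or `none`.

2, 4

Compute β' = (4−√20)/2 = -0.23607, so π⊥(m,n) = m -0.23607·n.
#1 (0,-1): internal coord 0 + (-1)·β' = +0.23607; +0.23607 ∉ [0.5, 1.7) → out
#2 (-1,-10): internal coord -1 + (-10)·β' = +1.36068; +1.36068 ∈ [0.5, 1.7) → IN Λ
#3 (3,11): internal coord 3 + (11)·β' = +0.40325; +0.40325 ∉ [0.5, 1.7) → out
#4 (2,4): internal coord 2 + (4)·β' = +1.05573; +1.05573 ∈ [0.5, 1.7) → IN Λ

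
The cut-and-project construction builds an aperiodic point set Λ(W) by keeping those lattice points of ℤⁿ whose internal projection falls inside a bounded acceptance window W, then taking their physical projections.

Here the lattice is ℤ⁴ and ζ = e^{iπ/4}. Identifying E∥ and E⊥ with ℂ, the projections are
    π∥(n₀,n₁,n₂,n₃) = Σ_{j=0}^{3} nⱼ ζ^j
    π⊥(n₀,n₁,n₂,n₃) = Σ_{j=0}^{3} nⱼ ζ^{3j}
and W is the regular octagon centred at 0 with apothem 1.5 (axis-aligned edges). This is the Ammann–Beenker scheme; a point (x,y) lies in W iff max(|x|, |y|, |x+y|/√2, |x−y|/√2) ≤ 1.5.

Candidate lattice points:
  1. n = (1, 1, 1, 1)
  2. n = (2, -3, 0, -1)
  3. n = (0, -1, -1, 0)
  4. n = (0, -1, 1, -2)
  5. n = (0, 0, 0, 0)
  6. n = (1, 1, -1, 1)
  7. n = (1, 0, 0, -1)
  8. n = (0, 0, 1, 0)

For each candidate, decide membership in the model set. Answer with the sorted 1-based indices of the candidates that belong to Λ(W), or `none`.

With ζ = e^{iπ/4} the internal vectors are ζ^0,ζ^3,ζ^6,ζ^9.
candidate 1: n = (1, 1, 1, 1) → π⊥ ≈ (+1.000000, +0.414214); max(|x|,|y|,|x±y|/√2) = 1.000000 ≤ 1.5 ⇒ ∈ W
candidate 2: n = (2, -3, 0, -1) → π⊥ ≈ (+3.414214, -2.828427); max(|x|,|y|,|x±y|/√2) = 4.414214 > 1.5 ⇒ ∉ W
candidate 3: n = (0, -1, -1, 0) → π⊥ ≈ (+0.707107, +0.292893); max(|x|,|y|,|x±y|/√2) = 0.707107 ≤ 1.5 ⇒ ∈ W
candidate 4: n = (0, -1, 1, -2) → π⊥ ≈ (-0.707107, -3.121320); max(|x|,|y|,|x±y|/√2) = 3.121320 > 1.5 ⇒ ∉ W
candidate 5: n = (0, 0, 0, 0) → π⊥ ≈ (+0.000000, +0.000000); max(|x|,|y|,|x±y|/√2) = 0.000000 ≤ 1.5 ⇒ ∈ W
candidate 6: n = (1, 1, -1, 1) → π⊥ ≈ (+1.000000, +2.414214); max(|x|,|y|,|x±y|/√2) = 2.414214 > 1.5 ⇒ ∉ W
candidate 7: n = (1, 0, 0, -1) → π⊥ ≈ (+0.292893, -0.707107); max(|x|,|y|,|x±y|/√2) = 0.707107 ≤ 1.5 ⇒ ∈ W
candidate 8: n = (0, 0, 1, 0) → π⊥ ≈ (+0.000000, -1.000000); max(|x|,|y|,|x±y|/√2) = 1.000000 ≤ 1.5 ⇒ ∈ W

1, 3, 5, 7, 8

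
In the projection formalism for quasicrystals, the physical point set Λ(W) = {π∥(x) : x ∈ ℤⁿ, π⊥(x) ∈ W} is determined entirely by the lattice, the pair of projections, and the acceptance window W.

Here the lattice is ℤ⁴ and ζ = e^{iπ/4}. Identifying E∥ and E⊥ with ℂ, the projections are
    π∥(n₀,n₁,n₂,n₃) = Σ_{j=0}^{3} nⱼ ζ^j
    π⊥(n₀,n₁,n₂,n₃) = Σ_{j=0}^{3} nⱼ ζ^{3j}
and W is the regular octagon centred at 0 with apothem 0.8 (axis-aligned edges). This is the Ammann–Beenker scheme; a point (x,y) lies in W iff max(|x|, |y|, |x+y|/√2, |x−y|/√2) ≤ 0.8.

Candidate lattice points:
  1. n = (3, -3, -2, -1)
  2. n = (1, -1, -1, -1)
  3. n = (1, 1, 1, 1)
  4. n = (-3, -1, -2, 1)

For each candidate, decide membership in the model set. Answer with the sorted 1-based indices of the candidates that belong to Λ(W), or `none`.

With ζ = e^{iπ/4} the internal vectors are ζ^0,ζ^3,ζ^6,ζ^9.
candidate 1: n = (3, -3, -2, -1) → π⊥ ≈ (+4.41421, -0.82843); max(|x|,|y|,|x±y|/√2) = 4.41421 > 0.8 ⇒ ∉ W
candidate 2: n = (1, -1, -1, -1) → π⊥ ≈ (+1.00000, -0.41421); max(|x|,|y|,|x±y|/√2) = 1.00000 > 0.8 ⇒ ∉ W
candidate 3: n = (1, 1, 1, 1) → π⊥ ≈ (+1.00000, +0.41421); max(|x|,|y|,|x±y|/√2) = 1.00000 > 0.8 ⇒ ∉ W
candidate 4: n = (-3, -1, -2, 1) → π⊥ ≈ (-1.58579, +2.00000); max(|x|,|y|,|x±y|/√2) = 2.53553 > 0.8 ⇒ ∉ W

none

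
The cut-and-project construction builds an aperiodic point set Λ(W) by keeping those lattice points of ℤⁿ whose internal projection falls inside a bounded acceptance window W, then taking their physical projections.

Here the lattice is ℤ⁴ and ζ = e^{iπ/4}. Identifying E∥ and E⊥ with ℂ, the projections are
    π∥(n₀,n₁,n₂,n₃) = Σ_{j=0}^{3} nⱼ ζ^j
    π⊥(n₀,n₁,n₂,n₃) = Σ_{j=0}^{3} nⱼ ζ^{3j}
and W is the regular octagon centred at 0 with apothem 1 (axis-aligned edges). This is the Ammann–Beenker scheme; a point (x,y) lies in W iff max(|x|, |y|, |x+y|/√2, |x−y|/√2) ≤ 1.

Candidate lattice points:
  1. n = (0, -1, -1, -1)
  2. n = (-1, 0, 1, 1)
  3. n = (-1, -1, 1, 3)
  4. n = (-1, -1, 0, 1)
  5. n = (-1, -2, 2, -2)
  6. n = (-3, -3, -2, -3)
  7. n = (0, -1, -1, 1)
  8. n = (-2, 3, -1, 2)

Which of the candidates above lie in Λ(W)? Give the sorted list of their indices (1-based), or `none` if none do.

1, 2, 4

With ζ = e^{iπ/4} the internal vectors are ζ^0,ζ^3,ζ^6,ζ^9.
candidate 1: n = (0, -1, -1, -1) → π⊥ ≈ (+0.000000, -0.414214); max(|x|,|y|,|x±y|/√2) = 0.414214 ≤ 1 ⇒ ∈ W
candidate 2: n = (-1, 0, 1, 1) → π⊥ ≈ (-0.292893, -0.292893); max(|x|,|y|,|x±y|/√2) = 0.414214 ≤ 1 ⇒ ∈ W
candidate 3: n = (-1, -1, 1, 3) → π⊥ ≈ (+1.828427, +0.414214); max(|x|,|y|,|x±y|/√2) = 1.828427 > 1 ⇒ ∉ W
candidate 4: n = (-1, -1, 0, 1) → π⊥ ≈ (+0.414214, +0.000000); max(|x|,|y|,|x±y|/√2) = 0.414214 ≤ 1 ⇒ ∈ W
candidate 5: n = (-1, -2, 2, -2) → π⊥ ≈ (-1.000000, -4.828427); max(|x|,|y|,|x±y|/√2) = 4.828427 > 1 ⇒ ∉ W
candidate 6: n = (-3, -3, -2, -3) → π⊥ ≈ (-3.000000, -2.242641); max(|x|,|y|,|x±y|/√2) = 3.707107 > 1 ⇒ ∉ W
candidate 7: n = (0, -1, -1, 1) → π⊥ ≈ (+1.414214, +1.000000); max(|x|,|y|,|x±y|/√2) = 1.707107 > 1 ⇒ ∉ W
candidate 8: n = (-2, 3, -1, 2) → π⊥ ≈ (-2.707107, +4.535534); max(|x|,|y|,|x±y|/√2) = 5.121320 > 1 ⇒ ∉ W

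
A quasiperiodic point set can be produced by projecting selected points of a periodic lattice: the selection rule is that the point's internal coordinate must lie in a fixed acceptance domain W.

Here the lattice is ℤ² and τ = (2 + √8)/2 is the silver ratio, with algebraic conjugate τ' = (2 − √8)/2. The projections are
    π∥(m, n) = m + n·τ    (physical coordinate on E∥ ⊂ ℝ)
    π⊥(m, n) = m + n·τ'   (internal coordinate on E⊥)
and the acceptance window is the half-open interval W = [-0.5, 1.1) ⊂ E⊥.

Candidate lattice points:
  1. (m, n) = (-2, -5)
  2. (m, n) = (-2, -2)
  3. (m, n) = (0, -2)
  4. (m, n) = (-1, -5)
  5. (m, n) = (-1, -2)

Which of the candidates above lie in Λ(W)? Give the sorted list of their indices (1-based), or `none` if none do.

1, 3, 4, 5

Compute τ' = (2−√8)/2 = -0.414214, so π⊥(m,n) = m -0.414214·n.
[1] lift (-2,-5): star map gives 0.071068; window check -0.5 ≤ 0.071068 < 1.1 is true → IN Λ
[2] lift (-2,-2): star map gives -1.171573; window check -0.5 ≤ -1.171573 < 1.1 is false → out
[3] lift (0,-2): star map gives 0.828427; window check -0.5 ≤ 0.828427 < 1.1 is true → IN Λ
[4] lift (-1,-5): star map gives 1.071068; window check -0.5 ≤ 1.071068 < 1.1 is true → IN Λ
[5] lift (-1,-2): star map gives -0.171573; window check -0.5 ≤ -0.171573 < 1.1 is true → IN Λ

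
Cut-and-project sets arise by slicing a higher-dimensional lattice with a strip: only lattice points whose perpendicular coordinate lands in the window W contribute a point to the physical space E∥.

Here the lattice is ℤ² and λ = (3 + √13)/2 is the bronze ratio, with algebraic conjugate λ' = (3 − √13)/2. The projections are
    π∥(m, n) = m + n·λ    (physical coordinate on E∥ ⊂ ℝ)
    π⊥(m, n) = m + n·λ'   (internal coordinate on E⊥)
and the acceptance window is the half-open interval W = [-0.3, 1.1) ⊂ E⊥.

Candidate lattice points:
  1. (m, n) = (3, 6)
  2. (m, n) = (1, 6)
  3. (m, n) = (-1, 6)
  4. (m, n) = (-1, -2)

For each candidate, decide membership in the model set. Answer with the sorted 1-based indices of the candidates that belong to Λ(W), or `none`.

Numerically λ ≈ 3.30278 and λ' = −1/λ ≈ -0.30278.
#1 (3,6): internal coord 3 + (6)·λ' = +1.18335; +1.18335 ∉ [-0.3, 1.1) → out
#2 (1,6): internal coord 1 + (6)·λ' = -0.81665; -0.81665 ∉ [-0.3, 1.1) → out
#3 (-1,6): internal coord -1 + (6)·λ' = -2.81665; -2.81665 ∉ [-0.3, 1.1) → out
#4 (-1,-2): internal coord -1 + (-2)·λ' = -0.39445; -0.39445 ∉ [-0.3, 1.1) → out

none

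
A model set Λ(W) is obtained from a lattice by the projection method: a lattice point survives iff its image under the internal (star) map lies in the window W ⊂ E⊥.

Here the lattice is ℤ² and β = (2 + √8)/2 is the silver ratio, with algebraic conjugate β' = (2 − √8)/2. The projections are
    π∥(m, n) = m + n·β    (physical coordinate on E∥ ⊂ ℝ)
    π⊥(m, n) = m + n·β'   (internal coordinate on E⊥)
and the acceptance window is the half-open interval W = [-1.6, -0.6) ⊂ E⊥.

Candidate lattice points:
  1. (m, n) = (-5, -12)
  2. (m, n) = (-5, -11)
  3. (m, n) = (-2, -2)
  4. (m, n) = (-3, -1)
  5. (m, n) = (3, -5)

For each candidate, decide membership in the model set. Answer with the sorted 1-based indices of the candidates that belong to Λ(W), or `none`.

Numerically β ≈ 2.41421 and β' = −1/β ≈ -0.41421.
candidate 1: (m,n)=(-5,-12) → π∥ = -5-12·β ≈ -33.97056, π⊥ = -5-12·β' ≈ -0.02944 ∉ [-1.6, -0.6) ⇒ out
candidate 2: (m,n)=(-5,-11) → π∥ = -5-11·β ≈ -31.55635, π⊥ = -5-11·β' ≈ -0.44365 ∉ [-1.6, -0.6) ⇒ out
candidate 3: (m,n)=(-2,-2) → π∥ = -2-2·β ≈ -6.82843, π⊥ = -2-2·β' ≈ -1.17157 ∈ [-1.6, -0.6) ⇒ IN Λ
candidate 4: (m,n)=(-3,-1) → π∥ = -3-1·β ≈ -5.41421, π⊥ = -3-1·β' ≈ -2.58579 ∉ [-1.6, -0.6) ⇒ out
candidate 5: (m,n)=(3,-5) → π∥ = 3-5·β ≈ -9.07107, π⊥ = 3-5·β' ≈ 5.07107 ∉ [-1.6, -0.6) ⇒ out

3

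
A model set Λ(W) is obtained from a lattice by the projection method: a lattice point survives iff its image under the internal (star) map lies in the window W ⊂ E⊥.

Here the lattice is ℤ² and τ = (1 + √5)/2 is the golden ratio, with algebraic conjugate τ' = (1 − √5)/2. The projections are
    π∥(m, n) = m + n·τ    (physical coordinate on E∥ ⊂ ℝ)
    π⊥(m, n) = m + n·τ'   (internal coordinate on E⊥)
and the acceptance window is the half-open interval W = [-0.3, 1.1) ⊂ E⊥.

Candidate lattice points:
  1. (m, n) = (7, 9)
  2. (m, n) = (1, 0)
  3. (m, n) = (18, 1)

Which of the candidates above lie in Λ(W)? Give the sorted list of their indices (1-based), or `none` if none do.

τ' = (1−√5)/2 ≈ -0.6180.
#1 (7,9): internal coord 7 + (9)·τ' = +1.4377; +1.4377 ∉ [-0.3, 1.1) → out
#2 (1,0): internal coord 1 + (0)·τ' = +1.0000; +1.0000 ∈ [-0.3, 1.1) → IN Λ
#3 (18,1): internal coord 18 + (1)·τ' = +17.3820; +17.3820 ∉ [-0.3, 1.1) → out

2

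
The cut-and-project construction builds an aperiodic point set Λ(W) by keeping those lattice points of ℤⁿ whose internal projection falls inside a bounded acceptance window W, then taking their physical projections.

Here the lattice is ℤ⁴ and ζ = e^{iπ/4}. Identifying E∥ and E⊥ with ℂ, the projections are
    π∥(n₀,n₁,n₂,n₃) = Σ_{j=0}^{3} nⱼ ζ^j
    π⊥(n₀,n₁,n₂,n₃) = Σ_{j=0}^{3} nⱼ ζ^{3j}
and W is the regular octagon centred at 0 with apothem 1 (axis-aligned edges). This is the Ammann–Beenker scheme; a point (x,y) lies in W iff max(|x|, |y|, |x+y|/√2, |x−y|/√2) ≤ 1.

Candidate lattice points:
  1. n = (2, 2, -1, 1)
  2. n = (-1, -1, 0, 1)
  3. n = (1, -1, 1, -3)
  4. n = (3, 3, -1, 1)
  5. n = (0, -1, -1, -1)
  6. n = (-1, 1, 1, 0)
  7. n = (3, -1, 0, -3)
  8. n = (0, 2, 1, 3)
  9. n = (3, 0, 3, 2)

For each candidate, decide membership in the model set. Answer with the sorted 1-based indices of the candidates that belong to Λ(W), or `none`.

Internal map: ζ^{3j} for j=0..3 gives (1,0), (−√2/2,√2/2), (0,−1), (√2/2,√2/2).
#1 (2, 2, -1, 1): internal (1.29289, 3.12132); octagon support 3.12132 vs apothem 1 → ∉ W
#2 (-1, -1, 0, 1): internal (0.41421, 0.00000); octagon support 0.41421 vs apothem 1 → ∈ W
#3 (1, -1, 1, -3): internal (-0.41421, -3.82843); octagon support 3.82843 vs apothem 1 → ∉ W
#4 (3, 3, -1, 1): internal (1.58579, 3.82843); octagon support 3.82843 vs apothem 1 → ∉ W
#5 (0, -1, -1, -1): internal (0.00000, -0.41421); octagon support 0.41421 vs apothem 1 → ∈ W
#6 (-1, 1, 1, 0): internal (-1.70711, -0.29289); octagon support 1.70711 vs apothem 1 → ∉ W
#7 (3, -1, 0, -3): internal (1.58579, -2.82843); octagon support 3.12132 vs apothem 1 → ∉ W
#8 (0, 2, 1, 3): internal (0.70711, 2.53553); octagon support 2.53553 vs apothem 1 → ∉ W
#9 (3, 0, 3, 2): internal (4.41421, -1.58579); octagon support 4.41421 vs apothem 1 → ∉ W

2, 5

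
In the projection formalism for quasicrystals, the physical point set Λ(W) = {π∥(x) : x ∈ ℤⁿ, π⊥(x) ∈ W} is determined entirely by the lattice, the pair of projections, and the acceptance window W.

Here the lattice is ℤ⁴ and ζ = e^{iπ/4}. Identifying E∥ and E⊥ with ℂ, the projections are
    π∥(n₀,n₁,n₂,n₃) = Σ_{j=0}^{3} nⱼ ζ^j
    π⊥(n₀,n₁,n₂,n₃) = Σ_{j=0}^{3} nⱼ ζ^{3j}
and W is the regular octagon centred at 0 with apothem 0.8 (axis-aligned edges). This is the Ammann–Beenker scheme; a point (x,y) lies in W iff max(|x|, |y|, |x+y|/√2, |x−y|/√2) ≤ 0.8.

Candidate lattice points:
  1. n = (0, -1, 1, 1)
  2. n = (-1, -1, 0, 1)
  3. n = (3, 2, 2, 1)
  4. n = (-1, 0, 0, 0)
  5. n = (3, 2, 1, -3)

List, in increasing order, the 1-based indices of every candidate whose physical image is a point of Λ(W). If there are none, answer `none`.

2

π⊥(n) = n₀ + n₁ζ³ + n₂ζ⁶ + n₃ζ⁹ where ζ = e^{iπ/4}.
#1 (0, -1, 1, 1): internal (1.414214, -1.000000); octagon support 1.707107 vs apothem 0.8 → ∉ W
#2 (-1, -1, 0, 1): internal (0.414214, 0.000000); octagon support 0.414214 vs apothem 0.8 → ∈ W
#3 (3, 2, 2, 1): internal (2.292893, 0.121320); octagon support 2.292893 vs apothem 0.8 → ∉ W
#4 (-1, 0, 0, 0): internal (-1.000000, 0.000000); octagon support 1.000000 vs apothem 0.8 → ∉ W
#5 (3, 2, 1, -3): internal (-0.535534, -1.707107); octagon support 1.707107 vs apothem 0.8 → ∉ W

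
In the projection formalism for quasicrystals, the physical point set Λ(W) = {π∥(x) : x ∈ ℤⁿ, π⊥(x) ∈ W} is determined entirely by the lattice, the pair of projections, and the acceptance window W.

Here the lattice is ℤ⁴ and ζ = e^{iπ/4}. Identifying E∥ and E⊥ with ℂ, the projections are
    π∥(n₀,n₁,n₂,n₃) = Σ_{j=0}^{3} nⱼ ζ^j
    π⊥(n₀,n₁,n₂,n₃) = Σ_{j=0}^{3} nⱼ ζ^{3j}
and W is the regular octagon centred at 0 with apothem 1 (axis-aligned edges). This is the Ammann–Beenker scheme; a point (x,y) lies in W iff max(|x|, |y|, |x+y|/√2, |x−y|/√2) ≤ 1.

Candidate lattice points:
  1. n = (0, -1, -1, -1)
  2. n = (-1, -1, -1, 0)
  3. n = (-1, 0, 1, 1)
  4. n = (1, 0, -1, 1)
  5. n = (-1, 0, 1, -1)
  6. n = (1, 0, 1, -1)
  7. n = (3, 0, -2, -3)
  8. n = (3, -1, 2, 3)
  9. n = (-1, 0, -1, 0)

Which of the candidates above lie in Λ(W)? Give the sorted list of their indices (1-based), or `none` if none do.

1, 2, 3, 7

With ζ = e^{iπ/4} the internal vectors are ζ^0,ζ^3,ζ^6,ζ^9.
candidate 1: n = (0, -1, -1, -1) → π⊥ ≈ (+0.0000, -0.4142); max(|x|,|y|,|x±y|/√2) = 0.4142 ≤ 1 ⇒ ∈ W
candidate 2: n = (-1, -1, -1, 0) → π⊥ ≈ (-0.2929, +0.2929); max(|x|,|y|,|x±y|/√2) = 0.4142 ≤ 1 ⇒ ∈ W
candidate 3: n = (-1, 0, 1, 1) → π⊥ ≈ (-0.2929, -0.2929); max(|x|,|y|,|x±y|/√2) = 0.4142 ≤ 1 ⇒ ∈ W
candidate 4: n = (1, 0, -1, 1) → π⊥ ≈ (+1.7071, +1.7071); max(|x|,|y|,|x±y|/√2) = 2.4142 > 1 ⇒ ∉ W
candidate 5: n = (-1, 0, 1, -1) → π⊥ ≈ (-1.7071, -1.7071); max(|x|,|y|,|x±y|/√2) = 2.4142 > 1 ⇒ ∉ W
candidate 6: n = (1, 0, 1, -1) → π⊥ ≈ (+0.2929, -1.7071); max(|x|,|y|,|x±y|/√2) = 1.7071 > 1 ⇒ ∉ W
candidate 7: n = (3, 0, -2, -3) → π⊥ ≈ (+0.8787, -0.1213); max(|x|,|y|,|x±y|/√2) = 0.8787 ≤ 1 ⇒ ∈ W
candidate 8: n = (3, -1, 2, 3) → π⊥ ≈ (+5.8284, -0.5858); max(|x|,|y|,|x±y|/√2) = 5.8284 > 1 ⇒ ∉ W
candidate 9: n = (-1, 0, -1, 0) → π⊥ ≈ (-1.0000, +1.0000); max(|x|,|y|,|x±y|/√2) = 1.4142 > 1 ⇒ ∉ W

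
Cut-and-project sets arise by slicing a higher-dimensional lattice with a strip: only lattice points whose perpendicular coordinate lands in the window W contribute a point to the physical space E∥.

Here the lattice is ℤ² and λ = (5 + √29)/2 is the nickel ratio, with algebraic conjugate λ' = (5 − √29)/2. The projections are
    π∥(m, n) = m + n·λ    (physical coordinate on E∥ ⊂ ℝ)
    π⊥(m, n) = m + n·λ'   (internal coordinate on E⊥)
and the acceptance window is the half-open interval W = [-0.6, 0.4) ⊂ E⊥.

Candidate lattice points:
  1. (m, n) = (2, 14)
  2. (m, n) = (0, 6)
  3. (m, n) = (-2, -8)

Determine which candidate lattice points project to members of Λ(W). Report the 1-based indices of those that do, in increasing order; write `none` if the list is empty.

3

Compute λ' = (5−√29)/2 = -0.192582, so π⊥(m,n) = m -0.192582·n.
#1 (2,14): internal coord 2 + (14)·λ' = -0.696154; -0.696154 ∉ [-0.6, 0.4) → out
#2 (0,6): internal coord 0 + (6)·λ' = -1.155494; -1.155494 ∉ [-0.6, 0.4) → out
#3 (-2,-8): internal coord -2 + (-8)·λ' = -0.459341; -0.459341 ∈ [-0.6, 0.4) → IN Λ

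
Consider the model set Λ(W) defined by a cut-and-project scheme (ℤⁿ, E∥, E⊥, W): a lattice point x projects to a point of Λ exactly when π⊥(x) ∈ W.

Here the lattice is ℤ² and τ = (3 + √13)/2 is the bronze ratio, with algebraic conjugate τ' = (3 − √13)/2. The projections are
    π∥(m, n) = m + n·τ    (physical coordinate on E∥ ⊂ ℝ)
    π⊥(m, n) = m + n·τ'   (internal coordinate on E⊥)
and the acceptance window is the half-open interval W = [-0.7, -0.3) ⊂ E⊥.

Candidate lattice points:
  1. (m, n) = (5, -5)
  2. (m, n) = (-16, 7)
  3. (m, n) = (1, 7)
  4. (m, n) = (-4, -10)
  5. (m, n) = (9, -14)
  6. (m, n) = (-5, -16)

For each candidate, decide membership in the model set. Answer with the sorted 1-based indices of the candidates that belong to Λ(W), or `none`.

Compute τ' = (3−√13)/2 = -0.30278, so π⊥(m,n) = m -0.30278·n.
[1] lift (5,-5): star map gives 6.51388; window check -0.7 ≤ 6.51388 < -0.3 is false → out
[2] lift (-16,7): star map gives -18.11943; window check -0.7 ≤ -18.11943 < -0.3 is false → out
[3] lift (1,7): star map gives -1.11943; window check -0.7 ≤ -1.11943 < -0.3 is false → out
[4] lift (-4,-10): star map gives -0.97224; window check -0.7 ≤ -0.97224 < -0.3 is false → out
[5] lift (9,-14): star map gives 13.23886; window check -0.7 ≤ 13.23886 < -0.3 is false → out
[6] lift (-5,-16): star map gives -0.15559; window check -0.7 ≤ -0.15559 < -0.3 is false → out

none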